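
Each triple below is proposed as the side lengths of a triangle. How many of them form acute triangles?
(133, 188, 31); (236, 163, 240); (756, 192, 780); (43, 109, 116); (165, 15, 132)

(133,188,31): 31+133 ≤ 188, not a triangle
(236,163,240): 163²+236² = 82265 > 57600 = 240² → acute
(756,192,780): 192²+756² = 608400 = 780² → right
(43,109,116): 43²+109² = 13730 > 13456 = 116² → acute
(165,15,132): 15+132 ≤ 165, not a triangle
2 of the 5 are acute.

2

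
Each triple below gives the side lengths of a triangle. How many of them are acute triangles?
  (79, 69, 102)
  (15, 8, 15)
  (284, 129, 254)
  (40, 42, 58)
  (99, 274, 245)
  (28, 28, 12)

(79,69,102): 69²+79² = 11002 > 10404 = 102² → acute
(15,8,15): 8²+15² = 289 > 225 = 15² → acute
(284,129,254): 129²+254² = 81157 > 80656 = 284² → acute
(40,42,58): 40²+42² = 3364 = 58² → right
(99,274,245): 99²+245² = 69826 < 75076 = 274² → obtuse
(28,28,12): 12²+28² = 928 > 784 = 28² → acute
4 of the 6 are acute.

4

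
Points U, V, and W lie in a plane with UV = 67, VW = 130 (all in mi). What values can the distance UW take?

By the triangle inequality, |67 − 130| ≤ UW ≤ 67 + 130.

63 ≤ UW ≤ 197 mi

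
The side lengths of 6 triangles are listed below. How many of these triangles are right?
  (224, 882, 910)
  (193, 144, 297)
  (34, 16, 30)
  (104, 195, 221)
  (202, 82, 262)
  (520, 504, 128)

4

(224,882,910): 224²+882² = 828100 = 910² → right
(193,144,297): 144²+193² = 57985 < 88209 = 297² → obtuse
(34,16,30): 16²+30² = 1156 = 34² → right
(104,195,221): 104²+195² = 48841 = 221² → right
(202,82,262): 82²+202² = 47528 < 68644 = 262² → obtuse
(520,504,128): 128²+504² = 270400 = 520² → right
4 of the 6 are right.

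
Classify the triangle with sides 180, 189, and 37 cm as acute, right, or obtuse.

obtuse

Compare the square of the longest side to the sum of squares of the other two: 37² + 180² = 33769 < 35721 = 189².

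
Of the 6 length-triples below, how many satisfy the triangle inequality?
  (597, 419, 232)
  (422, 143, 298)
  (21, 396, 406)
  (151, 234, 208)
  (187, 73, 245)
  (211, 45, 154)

5

(232,419,597): 232+419 > 597 → valid
(143,298,422): 143+298 > 422 → valid
(21,396,406): 21+396 > 406 → valid
(151,208,234): 151+208 > 234 → valid
(73,187,245): 73+187 > 245 → valid
(45,154,211): 45+154 ≤ 211 → not valid
5 of the 6 triples form a triangle.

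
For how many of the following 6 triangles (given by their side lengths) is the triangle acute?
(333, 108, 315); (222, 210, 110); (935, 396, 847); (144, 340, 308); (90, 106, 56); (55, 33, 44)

(333,108,315): 108²+315² = 110889 = 333² → right
(222,210,110): 110²+210² = 56200 > 49284 = 222² → acute
(935,396,847): 396²+847² = 874225 = 935² → right
(144,340,308): 144²+308² = 115600 = 340² → right
(90,106,56): 56²+90² = 11236 = 106² → right
(55,33,44): 33²+44² = 3025 = 55² → right
1 of the 6 is acute.

1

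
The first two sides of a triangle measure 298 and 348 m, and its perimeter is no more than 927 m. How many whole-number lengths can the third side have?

231

Triangle inequality: 50 < x < 646. Perimeter ≤ 927 gives x ≤ 927 − 298 − 348 = 281.
So 50 < x ≤ 281; integers 51 through 281: 231 values.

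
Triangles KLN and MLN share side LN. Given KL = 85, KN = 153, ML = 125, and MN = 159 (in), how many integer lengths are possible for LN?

From triangle KLN: 68 < LN < 238.
From triangle MLN: 34 < LN < 284.
Intersection: 68 < LN < 238, so integers 69 through 237: 169 values.

169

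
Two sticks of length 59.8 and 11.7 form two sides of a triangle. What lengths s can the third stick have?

By the triangle inequality, s must be less than 59.8 + 11.7 = 71.5 and greater than |59.8 − 11.7| = 48.1.

48.1 < s < 71.5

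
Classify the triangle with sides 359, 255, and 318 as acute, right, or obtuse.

Compare the square of the longest side to the sum of squares of the other two: 255² + 318² = 166149 > 128881 = 359².

acute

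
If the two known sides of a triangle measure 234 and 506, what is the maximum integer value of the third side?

739

The third side must be strictly less than 234 + 506 = 740.
The largest integer below 740 is 739.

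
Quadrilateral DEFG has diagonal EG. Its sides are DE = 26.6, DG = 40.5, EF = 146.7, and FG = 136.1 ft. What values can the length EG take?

13.9 < EG < 67.1

From triangle DEG: |26.6 − 40.5| < EG < 26.6 + 40.5, i.e. 13.9 < EG < 67.1.
From triangle FEG: 10.6 < EG < 282.8.
Both must hold, so EG lies in the intersection.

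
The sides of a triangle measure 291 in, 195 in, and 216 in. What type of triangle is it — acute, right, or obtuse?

right

Compare the square of the longest side to the sum of squares of the other two: 195² + 216² = 84681 = 291².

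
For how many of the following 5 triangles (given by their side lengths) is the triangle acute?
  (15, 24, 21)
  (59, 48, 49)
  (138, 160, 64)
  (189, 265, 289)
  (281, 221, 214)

4

(15,24,21): 15²+21² = 666 > 576 = 24² → acute
(59,48,49): 48²+49² = 4705 > 3481 = 59² → acute
(138,160,64): 64²+138² = 23140 < 25600 = 160² → obtuse
(189,265,289): 189²+265² = 105946 > 83521 = 289² → acute
(281,221,214): 214²+221² = 94637 > 78961 = 281² → acute
4 of the 5 are acute.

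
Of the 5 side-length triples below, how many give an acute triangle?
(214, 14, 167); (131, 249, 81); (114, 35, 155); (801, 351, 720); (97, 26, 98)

1

(214,14,167): 14+167 ≤ 214, not a triangle
(131,249,81): 81+131 ≤ 249, not a triangle
(114,35,155): 35+114 ≤ 155, not a triangle
(801,351,720): 351²+720² = 641601 = 801² → right
(97,26,98): 26²+97² = 10085 > 9604 = 98² → acute
1 of the 5 is acute.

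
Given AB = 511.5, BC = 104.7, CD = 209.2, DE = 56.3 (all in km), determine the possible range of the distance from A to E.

The maximum is all hops collinear in one direction: 511.5 + 104.7 + 209.2 + 56.3 = 881.7.
The longest hop is 511.5; the others sum to 370.2. Folding the others back against it leaves at least 511.5 − 370.2 = 141.3.

141.3 ≤ AE ≤ 881.7 km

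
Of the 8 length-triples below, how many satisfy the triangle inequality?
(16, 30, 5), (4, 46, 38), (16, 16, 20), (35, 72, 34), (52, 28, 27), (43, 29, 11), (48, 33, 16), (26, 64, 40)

4

(5,16,30): 5+16 ≤ 30 → not valid
(4,38,46): 4+38 ≤ 46 → not valid
(16,16,20): 16+16 > 20 → valid
(34,35,72): 34+35 ≤ 72 → not valid
(27,28,52): 27+28 > 52 → valid
(11,29,43): 11+29 ≤ 43 → not valid
(16,33,48): 16+33 > 48 → valid
(26,40,64): 26+40 > 64 → valid
4 of the 8 triples form a triangle.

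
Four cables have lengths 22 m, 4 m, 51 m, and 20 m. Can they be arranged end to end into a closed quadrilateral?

No

For a quadrilateral, each side must be shorter than the sum of the others.
Here the longest side is 51, but the remaining 3 sides sum to only 46.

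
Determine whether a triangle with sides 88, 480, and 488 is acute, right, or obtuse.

Compare the square of the longest side to the sum of squares of the other two: 88² + 480² = 238144 = 488².

right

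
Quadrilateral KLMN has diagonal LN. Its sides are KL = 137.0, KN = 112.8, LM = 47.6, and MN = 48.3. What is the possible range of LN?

From triangle KLN: |137.0 − 112.8| < LN < 137.0 + 112.8, i.e. 24.2 < LN < 249.8.
From triangle MLN: 0.7 < LN < 95.9.
Both must hold, so LN lies in the intersection.

24.2 < LN < 95.9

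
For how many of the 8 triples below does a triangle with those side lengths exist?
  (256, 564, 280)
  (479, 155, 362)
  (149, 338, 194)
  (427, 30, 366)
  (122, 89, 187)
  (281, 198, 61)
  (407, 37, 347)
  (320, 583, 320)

(256,280,564): 256+280 ≤ 564 → not valid
(155,362,479): 155+362 > 479 → valid
(149,194,338): 149+194 > 338 → valid
(30,366,427): 30+366 ≤ 427 → not valid
(89,122,187): 89+122 > 187 → valid
(61,198,281): 61+198 ≤ 281 → not valid
(37,347,407): 37+347 ≤ 407 → not valid
(320,320,583): 320+320 > 583 → valid
4 of the 8 triples form a triangle.

4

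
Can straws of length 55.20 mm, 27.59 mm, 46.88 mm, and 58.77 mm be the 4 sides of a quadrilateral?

Yes

A quadrilateral exists iff every side is shorter than the sum of the others — equivalently, the longest side is less than the sum of the rest.
Longest side 58.77 < 129.67 (sum of the remaining 3), so yes.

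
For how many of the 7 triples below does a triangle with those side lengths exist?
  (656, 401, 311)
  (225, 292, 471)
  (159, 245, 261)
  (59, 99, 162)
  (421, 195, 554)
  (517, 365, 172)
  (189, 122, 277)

6

(311,401,656): 311+401 > 656 → valid
(225,292,471): 225+292 > 471 → valid
(159,245,261): 159+245 > 261 → valid
(59,99,162): 59+99 ≤ 162 → not valid
(195,421,554): 195+421 > 554 → valid
(172,365,517): 172+365 > 517 → valid
(122,189,277): 122+189 > 277 → valid
6 of the 7 triples form a triangle.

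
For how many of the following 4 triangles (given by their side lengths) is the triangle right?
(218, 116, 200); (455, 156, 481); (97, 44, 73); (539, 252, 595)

(218,116,200): 116²+200² = 53456 > 47524 = 218² → acute
(455,156,481): 156²+455² = 231361 = 481² → right
(97,44,73): 44²+73² = 7265 < 9409 = 97² → obtuse
(539,252,595): 252²+539² = 354025 = 595² → right
2 of the 4 are right.

2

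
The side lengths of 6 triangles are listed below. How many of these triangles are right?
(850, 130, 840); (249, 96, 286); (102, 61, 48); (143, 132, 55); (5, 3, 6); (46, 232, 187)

2

(850,130,840): 130²+840² = 722500 = 850² → right
(249,96,286): 96²+249² = 71217 < 81796 = 286² → obtuse
(102,61,48): 48²+61² = 6025 < 10404 = 102² → obtuse
(143,132,55): 55²+132² = 20449 = 143² → right
(5,3,6): 3²+5² = 34 < 36 = 6² → obtuse
(46,232,187): 46²+187² = 37085 < 53824 = 232² → obtuse
2 of the 6 are right.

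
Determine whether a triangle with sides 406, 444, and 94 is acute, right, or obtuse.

obtuse

Compare the square of the longest side to the sum of squares of the other two: 94² + 406² = 173672 < 197136 = 444².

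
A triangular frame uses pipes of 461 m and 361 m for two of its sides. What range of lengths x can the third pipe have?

By the triangle inequality, x must be less than 461 + 361 = 822 and greater than |461 − 361| = 100.

100 < x < 822 (m)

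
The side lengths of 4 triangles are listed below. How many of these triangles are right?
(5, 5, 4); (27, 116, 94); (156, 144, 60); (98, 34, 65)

(5,5,4): 4²+5² = 41 > 25 = 5² → acute
(27,116,94): 27²+94² = 9565 < 13456 = 116² → obtuse
(156,144,60): 60²+144² = 24336 = 156² → right
(98,34,65): 34²+65² = 5381 < 9604 = 98² → obtuse
1 of the 4 is right.

1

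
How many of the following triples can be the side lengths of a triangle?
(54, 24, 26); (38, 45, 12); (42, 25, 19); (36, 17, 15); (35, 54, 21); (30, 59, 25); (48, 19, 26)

(24,26,54): 24+26 ≤ 54 → not valid
(12,38,45): 12+38 > 45 → valid
(19,25,42): 19+25 > 42 → valid
(15,17,36): 15+17 ≤ 36 → not valid
(21,35,54): 21+35 > 54 → valid
(25,30,59): 25+30 ≤ 59 → not valid
(19,26,48): 19+26 ≤ 48 → not valid
3 of the 7 triples form a triangle.

3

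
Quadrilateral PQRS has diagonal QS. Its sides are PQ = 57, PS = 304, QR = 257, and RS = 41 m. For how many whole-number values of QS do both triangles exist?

From triangle PQS: 247 < QS < 361.
From triangle RQS: 216 < QS < 298.
Intersection: 247 < QS < 298, so integers 248 through 297: 50 values.

50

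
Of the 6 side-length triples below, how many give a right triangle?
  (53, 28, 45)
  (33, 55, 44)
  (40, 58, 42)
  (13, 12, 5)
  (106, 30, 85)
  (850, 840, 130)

5

(53,28,45): 28²+45² = 2809 = 53² → right
(33,55,44): 33²+44² = 3025 = 55² → right
(40,58,42): 40²+42² = 3364 = 58² → right
(13,12,5): 5²+12² = 169 = 13² → right
(106,30,85): 30²+85² = 8125 < 11236 = 106² → obtuse
(850,840,130): 130²+840² = 722500 = 850² → right
5 of the 6 are right.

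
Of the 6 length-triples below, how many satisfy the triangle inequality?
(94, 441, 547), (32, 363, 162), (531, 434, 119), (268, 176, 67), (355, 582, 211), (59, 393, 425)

(94,441,547): 94+441 ≤ 547 → not valid
(32,162,363): 32+162 ≤ 363 → not valid
(119,434,531): 119+434 > 531 → valid
(67,176,268): 67+176 ≤ 268 → not valid
(211,355,582): 211+355 ≤ 582 → not valid
(59,393,425): 59+393 > 425 → valid
2 of the 6 triples form a triangle.

2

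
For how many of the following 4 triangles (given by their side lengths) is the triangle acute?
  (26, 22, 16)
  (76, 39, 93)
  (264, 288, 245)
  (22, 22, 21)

(26,22,16): 16²+22² = 740 > 676 = 26² → acute
(76,39,93): 39²+76² = 7297 < 8649 = 93² → obtuse
(264,288,245): 245²+264² = 129721 > 82944 = 288² → acute
(22,22,21): 21²+22² = 925 > 484 = 22² → acute
3 of the 4 are acute.

3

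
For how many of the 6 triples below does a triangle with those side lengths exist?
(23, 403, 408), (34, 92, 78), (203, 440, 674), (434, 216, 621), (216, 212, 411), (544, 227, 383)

(23,403,408): 23+403 > 408 → valid
(34,78,92): 34+78 > 92 → valid
(203,440,674): 203+440 ≤ 674 → not valid
(216,434,621): 216+434 > 621 → valid
(212,216,411): 212+216 > 411 → valid
(227,383,544): 227+383 > 544 → valid
5 of the 6 triples form a triangle.

5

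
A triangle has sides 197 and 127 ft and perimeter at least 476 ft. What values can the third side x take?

152 ≤ x < 324 ft

Triangle inequality alone gives 70 < x < 324.
The perimeter condition gives x ≥ 476 − 197 − 127 = 152.
Intersecting the two: 152 ≤ x < 324.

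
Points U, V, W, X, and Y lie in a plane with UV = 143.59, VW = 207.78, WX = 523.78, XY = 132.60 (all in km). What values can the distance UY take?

39.81 ≤ UY ≤ 1007.75 km

The maximum is all hops collinear in one direction: 143.59 + 207.78 + 523.78 + 132.60 = 1007.75.
The longest hop is 523.78; the others sum to 483.97. Folding the others back against it leaves at least 523.78 − 483.97 = 39.81.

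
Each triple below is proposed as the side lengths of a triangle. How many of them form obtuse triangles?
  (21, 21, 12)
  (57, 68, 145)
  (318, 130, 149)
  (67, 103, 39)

(21,21,12): 12²+21² = 585 > 441 = 21² → acute
(57,68,145): 57+68 ≤ 145, not a triangle
(318,130,149): 130+149 ≤ 318, not a triangle
(67,103,39): 39²+67² = 6010 < 10609 = 103² → obtuse
1 of the 4 is obtuse.

1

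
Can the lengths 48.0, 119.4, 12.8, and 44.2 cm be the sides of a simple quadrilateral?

No

For a quadrilateral, each side must be shorter than the sum of the others.
Here the longest side is 119.4, but the remaining 3 sides sum to only 105.0.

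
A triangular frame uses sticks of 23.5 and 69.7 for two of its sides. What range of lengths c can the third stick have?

46.2 < c < 93.2

By the triangle inequality, c must be less than 23.5 + 69.7 = 93.2 and greater than |23.5 − 69.7| = 46.2.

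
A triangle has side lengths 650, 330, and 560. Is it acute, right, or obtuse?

Compare the square of the longest side to the sum of squares of the other two: 330² + 560² = 422500 = 650².

right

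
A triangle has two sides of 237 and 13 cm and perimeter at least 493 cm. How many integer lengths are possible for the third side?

Triangle inequality: 224 < x < 250. Perimeter ≥ 493 gives x ≥ 493 − 237 − 13 = 243.
So 243 ≤ x < 250; integers 243 through 249: 7 values.

7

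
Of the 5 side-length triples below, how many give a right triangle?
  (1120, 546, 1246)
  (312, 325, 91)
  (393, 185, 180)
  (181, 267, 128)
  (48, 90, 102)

(1120,546,1246): 546²+1120² = 1552516 = 1246² → right
(312,325,91): 91²+312² = 105625 = 325² → right
(393,185,180): 180+185 ≤ 393, not a triangle
(181,267,128): 128²+181² = 49145 < 71289 = 267² → obtuse
(48,90,102): 48²+90² = 10404 = 102² → right
3 of the 5 are right.

3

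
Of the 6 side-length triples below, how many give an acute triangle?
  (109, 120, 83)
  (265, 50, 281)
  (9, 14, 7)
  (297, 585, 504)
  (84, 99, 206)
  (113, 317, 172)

1

(109,120,83): 83²+109² = 18770 > 14400 = 120² → acute
(265,50,281): 50²+265² = 72725 < 78961 = 281² → obtuse
(9,14,7): 7²+9² = 130 < 196 = 14² → obtuse
(297,585,504): 297²+504² = 342225 = 585² → right
(84,99,206): 84+99 ≤ 206, not a triangle
(113,317,172): 113+172 ≤ 317, not a triangle
1 of the 6 is acute.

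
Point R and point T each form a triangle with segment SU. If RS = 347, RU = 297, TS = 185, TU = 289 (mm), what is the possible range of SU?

From triangle RSU: |347 − 297| < SU < 347 + 297, i.e. 50 < SU < 644.
From triangle TSU: 104 < SU < 474.
Both must hold, so SU lies in the intersection.

104 < SU < 474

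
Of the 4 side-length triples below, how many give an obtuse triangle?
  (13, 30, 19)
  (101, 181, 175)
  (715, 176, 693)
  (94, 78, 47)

2

(13,30,19): 13²+19² = 530 < 900 = 30² → obtuse
(101,181,175): 101²+175² = 40826 > 32761 = 181² → acute
(715,176,693): 176²+693² = 511225 = 715² → right
(94,78,47): 47²+78² = 8293 < 8836 = 94² → obtuse
2 of the 4 are obtuse.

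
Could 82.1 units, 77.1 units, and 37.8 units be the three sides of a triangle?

Yes

The longest side is 82.1, and the other two sum to 114.9.
Since 114.9 > 82.1, the triangle inequality holds.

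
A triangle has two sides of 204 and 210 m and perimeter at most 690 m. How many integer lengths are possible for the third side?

270

Triangle inequality: 6 < x < 414. Perimeter ≤ 690 gives x ≤ 690 − 204 − 210 = 276.
So 6 < x ≤ 276; integers 7 through 276: 270 values.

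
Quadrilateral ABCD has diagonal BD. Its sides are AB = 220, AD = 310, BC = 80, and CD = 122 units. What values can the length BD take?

90 < BD < 202

From triangle ABD: |220 − 310| < BD < 220 + 310, i.e. 90 < BD < 530.
From triangle CBD: 42 < BD < 202.
Both must hold, so BD lies in the intersection.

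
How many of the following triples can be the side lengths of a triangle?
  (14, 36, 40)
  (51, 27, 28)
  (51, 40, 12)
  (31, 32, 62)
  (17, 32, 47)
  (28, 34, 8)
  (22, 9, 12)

6

(14,36,40): 14+36 > 40 → valid
(27,28,51): 27+28 > 51 → valid
(12,40,51): 12+40 > 51 → valid
(31,32,62): 31+32 > 62 → valid
(17,32,47): 17+32 > 47 → valid
(8,28,34): 8+28 > 34 → valid
(9,12,22): 9+12 ≤ 22 → not valid
6 of the 7 triples form a triangle.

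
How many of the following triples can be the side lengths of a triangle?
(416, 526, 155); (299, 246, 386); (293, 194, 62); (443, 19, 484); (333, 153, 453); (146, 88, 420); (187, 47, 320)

(155,416,526): 155+416 > 526 → valid
(246,299,386): 246+299 > 386 → valid
(62,194,293): 62+194 ≤ 293 → not valid
(19,443,484): 19+443 ≤ 484 → not valid
(153,333,453): 153+333 > 453 → valid
(88,146,420): 88+146 ≤ 420 → not valid
(47,187,320): 47+187 ≤ 320 → not valid
3 of the 7 triples form a triangle.

3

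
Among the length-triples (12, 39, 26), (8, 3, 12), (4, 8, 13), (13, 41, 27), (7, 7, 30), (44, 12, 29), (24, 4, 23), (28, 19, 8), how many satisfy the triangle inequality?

(12,26,39): 12+26 ≤ 39 → not valid
(3,8,12): 3+8 ≤ 12 → not valid
(4,8,13): 4+8 ≤ 13 → not valid
(13,27,41): 13+27 ≤ 41 → not valid
(7,7,30): 7+7 ≤ 30 → not valid
(12,29,44): 12+29 ≤ 44 → not valid
(4,23,24): 4+23 > 24 → valid
(8,19,28): 8+19 ≤ 28 → not valid
1 of the 8 triples forms a triangle.

1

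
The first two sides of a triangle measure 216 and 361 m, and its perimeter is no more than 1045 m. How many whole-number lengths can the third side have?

Triangle inequality: 145 < x < 577. Perimeter ≤ 1045 gives x ≤ 1045 − 216 − 361 = 468.
So 145 < x ≤ 468; integers 146 through 468: 323 values.

323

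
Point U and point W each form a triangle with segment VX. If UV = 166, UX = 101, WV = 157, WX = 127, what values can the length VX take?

65 < VX < 267

From triangle UVX: |166 − 101| < VX < 166 + 101, i.e. 65 < VX < 267.
From triangle WVX: 30 < VX < 284.
Both must hold, so VX lies in the intersection.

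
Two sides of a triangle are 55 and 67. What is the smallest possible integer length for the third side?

The third side must be strictly greater than |55 − 67| = 12.
The smallest integer above 12 is 13.

13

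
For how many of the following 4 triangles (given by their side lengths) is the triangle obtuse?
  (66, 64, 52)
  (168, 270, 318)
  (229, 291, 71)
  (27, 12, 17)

2

(66,64,52): 52²+64² = 6800 > 4356 = 66² → acute
(168,270,318): 168²+270² = 101124 = 318² → right
(229,291,71): 71²+229² = 57482 < 84681 = 291² → obtuse
(27,12,17): 12²+17² = 433 < 729 = 27² → obtuse
2 of the 4 are obtuse.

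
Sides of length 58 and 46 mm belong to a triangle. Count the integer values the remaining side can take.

91

The third side lies in the open interval (12, 104).
Integers from 13 to 103 inclusive: 103 − 13 + 1 = 91.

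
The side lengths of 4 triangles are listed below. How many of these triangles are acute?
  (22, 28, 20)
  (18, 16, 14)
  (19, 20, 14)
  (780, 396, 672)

3

(22,28,20): 20²+22² = 884 > 784 = 28² → acute
(18,16,14): 14²+16² = 452 > 324 = 18² → acute
(19,20,14): 14²+19² = 557 > 400 = 20² → acute
(780,396,672): 396²+672² = 608400 = 780² → right
3 of the 4 are acute.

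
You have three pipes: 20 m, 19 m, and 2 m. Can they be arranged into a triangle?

The longest side is 20, and the other two sum to 21.
Since 21 > 20, the triangle inequality holds.

Yes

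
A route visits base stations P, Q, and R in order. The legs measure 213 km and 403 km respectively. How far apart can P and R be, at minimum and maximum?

190 ≤ PR ≤ 616 km

By the triangle inequality, |213 − 403| ≤ PR ≤ 213 + 403.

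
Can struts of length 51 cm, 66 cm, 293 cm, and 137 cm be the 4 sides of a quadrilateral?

No

For a quadrilateral, each side must be shorter than the sum of the others.
Here the longest side is 293, but the remaining 3 sides sum to only 254.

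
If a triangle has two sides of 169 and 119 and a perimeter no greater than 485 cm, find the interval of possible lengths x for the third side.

50 < x ≤ 197

Triangle inequality alone gives 50 < x < 288.
The perimeter condition gives x ≤ 485 − 169 − 119 = 197.
Intersecting the two: 50 < x ≤ 197.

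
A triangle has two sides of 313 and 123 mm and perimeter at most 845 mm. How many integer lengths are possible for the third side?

Triangle inequality: 190 < x < 436. Perimeter ≤ 845 gives x ≤ 845 − 313 − 123 = 409.
So 190 < x ≤ 409; integers 191 through 409: 219 values.

219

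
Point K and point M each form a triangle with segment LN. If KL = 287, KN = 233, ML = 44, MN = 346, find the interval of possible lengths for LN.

302 < LN < 390

From triangle KLN: |287 − 233| < LN < 287 + 233, i.e. 54 < LN < 520.
From triangle MLN: 302 < LN < 390.
Both must hold, so LN lies in the intersection.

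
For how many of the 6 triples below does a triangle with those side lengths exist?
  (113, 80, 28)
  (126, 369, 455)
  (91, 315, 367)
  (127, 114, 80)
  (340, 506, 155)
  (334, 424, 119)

4

(28,80,113): 28+80 ≤ 113 → not valid
(126,369,455): 126+369 > 455 → valid
(91,315,367): 91+315 > 367 → valid
(80,114,127): 80+114 > 127 → valid
(155,340,506): 155+340 ≤ 506 → not valid
(119,334,424): 119+334 > 424 → valid
4 of the 6 triples form a triangle.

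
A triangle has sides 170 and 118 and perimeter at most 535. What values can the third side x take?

52 < x ≤ 247

Triangle inequality alone gives 52 < x < 288.
The perimeter condition gives x ≤ 535 − 170 − 118 = 247.
Intersecting the two: 52 < x ≤ 247.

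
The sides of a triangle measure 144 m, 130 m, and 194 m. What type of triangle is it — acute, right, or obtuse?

right

Compare the square of the longest side to the sum of squares of the other two: 130² + 144² = 37636 = 194².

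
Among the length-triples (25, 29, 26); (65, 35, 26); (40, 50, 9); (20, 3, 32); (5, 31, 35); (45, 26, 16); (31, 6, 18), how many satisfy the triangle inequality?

2

(25,26,29): 25+26 > 29 → valid
(26,35,65): 26+35 ≤ 65 → not valid
(9,40,50): 9+40 ≤ 50 → not valid
(3,20,32): 3+20 ≤ 32 → not valid
(5,31,35): 5+31 > 35 → valid
(16,26,45): 16+26 ≤ 45 → not valid
(6,18,31): 6+18 ≤ 31 → not valid
2 of the 7 triples form a triangle.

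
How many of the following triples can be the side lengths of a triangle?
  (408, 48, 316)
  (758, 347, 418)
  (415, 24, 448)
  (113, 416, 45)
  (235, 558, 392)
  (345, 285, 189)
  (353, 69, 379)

4

(48,316,408): 48+316 ≤ 408 → not valid
(347,418,758): 347+418 > 758 → valid
(24,415,448): 24+415 ≤ 448 → not valid
(45,113,416): 45+113 ≤ 416 → not valid
(235,392,558): 235+392 > 558 → valid
(189,285,345): 189+285 > 345 → valid
(69,353,379): 69+353 > 379 → valid
4 of the 7 triples form a triangle.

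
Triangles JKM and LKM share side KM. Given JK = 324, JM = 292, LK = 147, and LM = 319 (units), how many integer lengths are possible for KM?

From triangle JKM: 32 < KM < 616.
From triangle LKM: 172 < KM < 466.
Intersection: 172 < KM < 466, so integers 173 through 465: 293 values.

293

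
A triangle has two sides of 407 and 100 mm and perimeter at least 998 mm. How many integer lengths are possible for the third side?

Triangle inequality: 307 < x < 507. Perimeter ≥ 998 gives x ≥ 998 − 407 − 100 = 491.
So 491 ≤ x < 507; integers 491 through 506: 16 values.

16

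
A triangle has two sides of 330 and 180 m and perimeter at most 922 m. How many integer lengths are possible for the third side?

Triangle inequality: 150 < x < 510. Perimeter ≤ 922 gives x ≤ 922 − 330 − 180 = 412.
So 150 < x ≤ 412; integers 151 through 412: 262 values.

262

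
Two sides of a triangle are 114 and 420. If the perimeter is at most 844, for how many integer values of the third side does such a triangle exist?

4

Triangle inequality: 306 < x < 534. Perimeter ≤ 844 gives x ≤ 844 − 114 − 420 = 310.
So 306 < x ≤ 310; integers 307 through 310: 4 values.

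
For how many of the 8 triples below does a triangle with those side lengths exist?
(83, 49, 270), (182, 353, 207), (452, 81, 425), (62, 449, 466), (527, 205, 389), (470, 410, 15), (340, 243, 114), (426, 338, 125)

6

(49,83,270): 49+83 ≤ 270 → not valid
(182,207,353): 182+207 > 353 → valid
(81,425,452): 81+425 > 452 → valid
(62,449,466): 62+449 > 466 → valid
(205,389,527): 205+389 > 527 → valid
(15,410,470): 15+410 ≤ 470 → not valid
(114,243,340): 114+243 > 340 → valid
(125,338,426): 125+338 > 426 → valid
6 of the 8 triples form a triangle.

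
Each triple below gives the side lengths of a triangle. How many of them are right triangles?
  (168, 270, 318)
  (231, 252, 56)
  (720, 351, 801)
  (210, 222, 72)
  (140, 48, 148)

(168,270,318): 168²+270² = 101124 = 318² → right
(231,252,56): 56²+231² = 56497 < 63504 = 252² → obtuse
(720,351,801): 351²+720² = 641601 = 801² → right
(210,222,72): 72²+210² = 49284 = 222² → right
(140,48,148): 48²+140² = 21904 = 148² → right
4 of the 5 are right.

4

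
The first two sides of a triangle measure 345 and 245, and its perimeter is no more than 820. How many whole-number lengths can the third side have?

130

Triangle inequality: 100 < x < 590. Perimeter ≤ 820 gives x ≤ 820 − 345 − 245 = 230.
So 100 < x ≤ 230; integers 101 through 230: 130 values.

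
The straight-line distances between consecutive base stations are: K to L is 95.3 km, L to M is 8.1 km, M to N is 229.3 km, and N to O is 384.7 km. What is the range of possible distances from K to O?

The maximum is all hops collinear in one direction: 95.3 + 8.1 + 229.3 + 384.7 = 717.4.
The longest hop is 384.7; the others sum to 332.7. Folding the others back against it leaves at least 384.7 − 332.7 = 52.0.

52.0 ≤ KO ≤ 717.4 km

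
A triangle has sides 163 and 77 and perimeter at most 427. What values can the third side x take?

Triangle inequality alone gives 86 < x < 240.
The perimeter condition gives x ≤ 427 − 163 − 77 = 187.
Intersecting the two: 86 < x ≤ 187.

86 < x ≤ 187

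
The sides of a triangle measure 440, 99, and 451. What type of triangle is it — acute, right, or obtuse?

Compare the square of the longest side to the sum of squares of the other two: 99² + 440² = 203401 = 451².

right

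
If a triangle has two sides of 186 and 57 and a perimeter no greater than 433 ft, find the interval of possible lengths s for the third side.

129 < s ≤ 190

Triangle inequality alone gives 129 < s < 243.
The perimeter condition gives s ≤ 433 − 186 − 57 = 190.
Intersecting the two: 129 < s ≤ 190.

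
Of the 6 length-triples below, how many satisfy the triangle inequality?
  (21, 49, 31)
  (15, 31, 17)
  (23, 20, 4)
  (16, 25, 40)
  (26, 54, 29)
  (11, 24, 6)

(21,31,49): 21+31 > 49 → valid
(15,17,31): 15+17 > 31 → valid
(4,20,23): 4+20 > 23 → valid
(16,25,40): 16+25 > 40 → valid
(26,29,54): 26+29 > 54 → valid
(6,11,24): 6+11 ≤ 24 → not valid
5 of the 6 triples form a triangle.

5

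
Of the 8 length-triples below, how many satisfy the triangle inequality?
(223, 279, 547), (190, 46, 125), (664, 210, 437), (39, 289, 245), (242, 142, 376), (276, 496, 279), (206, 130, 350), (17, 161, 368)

(223,279,547): 223+279 ≤ 547 → not valid
(46,125,190): 46+125 ≤ 190 → not valid
(210,437,664): 210+437 ≤ 664 → not valid
(39,245,289): 39+245 ≤ 289 → not valid
(142,242,376): 142+242 > 376 → valid
(276,279,496): 276+279 > 496 → valid
(130,206,350): 130+206 ≤ 350 → not valid
(17,161,368): 17+161 ≤ 368 → not valid
2 of the 8 triples form a triangle.

2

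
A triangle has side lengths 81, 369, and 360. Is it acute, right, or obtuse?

right

Compare the square of the longest side to the sum of squares of the other two: 81² + 360² = 136161 = 369².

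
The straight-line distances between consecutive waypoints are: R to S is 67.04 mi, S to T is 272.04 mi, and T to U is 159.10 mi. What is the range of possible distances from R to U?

The maximum is all hops collinear in one direction: 67.04 + 272.04 + 159.10 = 498.18.
The longest hop is 272.04; the others sum to 226.14. Folding the others back against it leaves at least 272.04 − 226.14 = 45.90.

45.90 ≤ RU ≤ 498.18 mi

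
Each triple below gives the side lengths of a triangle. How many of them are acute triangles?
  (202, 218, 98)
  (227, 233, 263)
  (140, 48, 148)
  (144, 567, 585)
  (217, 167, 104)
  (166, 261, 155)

(202,218,98): 98²+202² = 50408 > 47524 = 218² → acute
(227,233,263): 227²+233² = 105818 > 69169 = 263² → acute
(140,48,148): 48²+140² = 21904 = 148² → right
(144,567,585): 144²+567² = 342225 = 585² → right
(217,167,104): 104²+167² = 38705 < 47089 = 217² → obtuse
(166,261,155): 155²+166² = 51581 < 68121 = 261² → obtuse
2 of the 6 are acute.

2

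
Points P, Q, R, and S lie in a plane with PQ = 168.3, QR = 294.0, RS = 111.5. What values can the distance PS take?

14.2 ≤ PS ≤ 573.8

The maximum is all hops collinear in one direction: 168.3 + 294.0 + 111.5 = 573.8.
The longest hop is 294.0; the others sum to 279.8. Folding the others back against it leaves at least 294.0 − 279.8 = 14.2.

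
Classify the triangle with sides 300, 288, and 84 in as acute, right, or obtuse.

right

Compare the square of the longest side to the sum of squares of the other two: 84² + 288² = 90000 = 300².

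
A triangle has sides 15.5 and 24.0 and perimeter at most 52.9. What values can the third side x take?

Triangle inequality alone gives 8.5 < x < 39.5.
The perimeter condition gives x ≤ 52.9 − 15.5 − 24.0 = 13.4.
Intersecting the two: 8.5 < x ≤ 13.4.

8.5 < x ≤ 13.4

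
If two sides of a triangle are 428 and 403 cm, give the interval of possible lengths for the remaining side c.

25 < c < 831 (cm)

By the triangle inequality, c must be less than 428 + 403 = 831 and greater than |428 − 403| = 25.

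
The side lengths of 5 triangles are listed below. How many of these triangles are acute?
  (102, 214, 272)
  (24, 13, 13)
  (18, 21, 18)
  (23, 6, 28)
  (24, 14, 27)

(102,214,272): 102²+214² = 56200 < 73984 = 272² → obtuse
(24,13,13): 13²+13² = 338 < 576 = 24² → obtuse
(18,21,18): 18²+18² = 648 > 441 = 21² → acute
(23,6,28): 6²+23² = 565 < 784 = 28² → obtuse
(24,14,27): 14²+24² = 772 > 729 = 27² → acute
2 of the 5 are acute.

2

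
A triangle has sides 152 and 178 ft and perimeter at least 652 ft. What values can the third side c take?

322 ≤ c < 330 ft

Triangle inequality alone gives 26 < c < 330.
The perimeter condition gives c ≥ 652 − 152 − 178 = 322.
Intersecting the two: 322 ≤ c < 330.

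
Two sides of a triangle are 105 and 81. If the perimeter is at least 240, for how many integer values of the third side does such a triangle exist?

132

Triangle inequality: 24 < x < 186. Perimeter ≥ 240 gives x ≥ 240 − 105 − 81 = 54.
So 54 ≤ x < 186; integers 54 through 185: 132 values.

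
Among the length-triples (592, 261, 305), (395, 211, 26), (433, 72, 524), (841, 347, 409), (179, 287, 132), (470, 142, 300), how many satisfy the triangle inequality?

(261,305,592): 261+305 ≤ 592 → not valid
(26,211,395): 26+211 ≤ 395 → not valid
(72,433,524): 72+433 ≤ 524 → not valid
(347,409,841): 347+409 ≤ 841 → not valid
(132,179,287): 132+179 > 287 → valid
(142,300,470): 142+300 ≤ 470 → not valid
1 of the 6 triples forms a triangle.

1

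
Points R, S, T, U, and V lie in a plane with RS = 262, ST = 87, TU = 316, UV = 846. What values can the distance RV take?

181 ≤ RV ≤ 1511

The maximum is all hops collinear in one direction: 262 + 87 + 316 + 846 = 1511.
The longest hop is 846; the others sum to 665. Folding the others back against it leaves at least 846 − 665 = 181.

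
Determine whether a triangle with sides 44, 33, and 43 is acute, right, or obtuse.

acute

Compare the square of the longest side to the sum of squares of the other two: 33² + 43² = 2938 > 1936 = 44².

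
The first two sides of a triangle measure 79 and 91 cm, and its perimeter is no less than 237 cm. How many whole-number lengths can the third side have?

Triangle inequality: 12 < x < 170. Perimeter ≥ 237 gives x ≥ 237 − 79 − 91 = 67.
So 67 ≤ x < 170; integers 67 through 169: 103 values.

103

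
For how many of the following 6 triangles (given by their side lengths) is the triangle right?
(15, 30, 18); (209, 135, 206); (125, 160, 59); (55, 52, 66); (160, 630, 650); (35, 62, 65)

(15,30,18): 15²+18² = 549 < 900 = 30² → obtuse
(209,135,206): 135²+206² = 60661 > 43681 = 209² → acute
(125,160,59): 59²+125² = 19106 < 25600 = 160² → obtuse
(55,52,66): 52²+55² = 5729 > 4356 = 66² → acute
(160,630,650): 160²+630² = 422500 = 650² → right
(35,62,65): 35²+62² = 5069 > 4225 = 65² → acute
1 of the 6 is right.

1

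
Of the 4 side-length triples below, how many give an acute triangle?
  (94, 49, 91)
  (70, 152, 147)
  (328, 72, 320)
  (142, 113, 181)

3

(94,49,91): 49²+91² = 10682 > 8836 = 94² → acute
(70,152,147): 70²+147² = 26509 > 23104 = 152² → acute
(328,72,320): 72²+320² = 107584 = 328² → right
(142,113,181): 113²+142² = 32933 > 32761 = 181² → acute
3 of the 4 are acute.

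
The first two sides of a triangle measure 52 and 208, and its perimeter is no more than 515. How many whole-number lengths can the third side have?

99

Triangle inequality: 156 < x < 260. Perimeter ≤ 515 gives x ≤ 515 − 52 − 208 = 255.
So 156 < x ≤ 255; integers 157 through 255: 99 values.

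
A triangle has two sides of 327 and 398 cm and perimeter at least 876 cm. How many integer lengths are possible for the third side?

574

Triangle inequality: 71 < x < 725. Perimeter ≥ 876 gives x ≥ 876 − 327 − 398 = 151.
So 151 ≤ x < 725; integers 151 through 724: 574 values.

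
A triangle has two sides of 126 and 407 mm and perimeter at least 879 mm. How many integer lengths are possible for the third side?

Triangle inequality: 281 < x < 533. Perimeter ≥ 879 gives x ≥ 879 − 126 − 407 = 346.
So 346 ≤ x < 533; integers 346 through 532: 187 values.

187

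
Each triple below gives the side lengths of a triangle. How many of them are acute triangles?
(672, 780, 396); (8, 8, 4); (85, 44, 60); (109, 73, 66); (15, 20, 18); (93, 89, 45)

3

(672,780,396): 396²+672² = 608400 = 780² → right
(8,8,4): 4²+8² = 80 > 64 = 8² → acute
(85,44,60): 44²+60² = 5536 < 7225 = 85² → obtuse
(109,73,66): 66²+73² = 9685 < 11881 = 109² → obtuse
(15,20,18): 15²+18² = 549 > 400 = 20² → acute
(93,89,45): 45²+89² = 9946 > 8649 = 93² → acute
3 of the 6 are acute.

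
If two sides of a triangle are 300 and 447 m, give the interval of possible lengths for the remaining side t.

By the triangle inequality, t must be less than 300 + 447 = 747 and greater than |300 − 447| = 147.

147 < t < 747 (m)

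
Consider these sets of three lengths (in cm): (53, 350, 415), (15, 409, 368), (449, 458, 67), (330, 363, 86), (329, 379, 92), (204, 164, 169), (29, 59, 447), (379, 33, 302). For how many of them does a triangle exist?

4

(53,350,415): 53+350 ≤ 415 → not valid
(15,368,409): 15+368 ≤ 409 → not valid
(67,449,458): 67+449 > 458 → valid
(86,330,363): 86+330 > 363 → valid
(92,329,379): 92+329 > 379 → valid
(164,169,204): 164+169 > 204 → valid
(29,59,447): 29+59 ≤ 447 → not valid
(33,302,379): 33+302 ≤ 379 → not valid
4 of the 8 triples form a triangle.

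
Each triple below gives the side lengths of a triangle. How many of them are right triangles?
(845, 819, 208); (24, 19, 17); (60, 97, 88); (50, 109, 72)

1

(845,819,208): 208²+819² = 714025 = 845² → right
(24,19,17): 17²+19² = 650 > 576 = 24² → acute
(60,97,88): 60²+88² = 11344 > 9409 = 97² → acute
(50,109,72): 50²+72² = 7684 < 11881 = 109² → obtuse
1 of the 4 is right.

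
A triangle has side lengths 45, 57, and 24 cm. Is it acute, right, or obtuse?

obtuse

Compare the square of the longest side to the sum of squares of the other two: 24² + 45² = 2601 < 3249 = 57².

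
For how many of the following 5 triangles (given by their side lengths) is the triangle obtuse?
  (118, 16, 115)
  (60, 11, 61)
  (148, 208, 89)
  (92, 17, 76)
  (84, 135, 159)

(118,16,115): 16²+115² = 13481 < 13924 = 118² → obtuse
(60,11,61): 11²+60² = 3721 = 61² → right
(148,208,89): 89²+148² = 29825 < 43264 = 208² → obtuse
(92,17,76): 17²+76² = 6065 < 8464 = 92² → obtuse
(84,135,159): 84²+135² = 25281 = 159² → right
3 of the 5 are obtuse.

3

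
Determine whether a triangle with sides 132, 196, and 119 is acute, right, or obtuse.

obtuse

Compare the square of the longest side to the sum of squares of the other two: 119² + 132² = 31585 < 38416 = 196².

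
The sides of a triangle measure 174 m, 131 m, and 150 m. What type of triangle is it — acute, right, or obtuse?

Compare the square of the longest side to the sum of squares of the other two: 131² + 150² = 39661 > 30276 = 174².

acute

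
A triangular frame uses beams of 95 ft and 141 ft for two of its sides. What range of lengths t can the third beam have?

46 < t < 236

By the triangle inequality, t must be less than 95 + 141 = 236 and greater than |95 − 141| = 46.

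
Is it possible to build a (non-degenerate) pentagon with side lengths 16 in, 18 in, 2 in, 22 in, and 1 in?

Yes

A pentagon exists iff every side is shorter than the sum of the others — equivalently, the longest side is less than the sum of the rest.
Longest side 22 < 37 (sum of the remaining 4), so yes.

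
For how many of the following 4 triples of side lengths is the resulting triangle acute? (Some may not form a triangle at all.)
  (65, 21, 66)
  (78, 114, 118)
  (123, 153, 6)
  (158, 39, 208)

2

(65,21,66): 21²+65² = 4666 > 4356 = 66² → acute
(78,114,118): 78²+114² = 19080 > 13924 = 118² → acute
(123,153,6): 6+123 ≤ 153, not a triangle
(158,39,208): 39+158 ≤ 208, not a triangle
2 of the 4 are acute.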